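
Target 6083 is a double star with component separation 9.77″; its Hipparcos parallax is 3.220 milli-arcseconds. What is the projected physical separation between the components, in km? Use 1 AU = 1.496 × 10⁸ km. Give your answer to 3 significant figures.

d = 1/p = 1/0.003220″ = 310.56 pc.
At distance d (pc), an angle of θ arcsec spans θ·d AU: s = 9.77 × 310.56 = 3034.2 AU.
= 3034.2 × 1.496 × 10⁸ km = 4.5392 × 10^11 km.

4.54 × 10^11 km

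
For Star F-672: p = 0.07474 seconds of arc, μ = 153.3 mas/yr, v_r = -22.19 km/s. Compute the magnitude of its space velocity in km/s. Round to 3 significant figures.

24.2 km/s

d = 1/p = 1/0.07474″ = 13.38 pc.
μ = 153.3 mas/yr = 0.1533 ″/yr.
v_t = 4.740 μ d = 4.740 × 0.1533 × 13.38 = 9.7225 km/s.
v = √(v_r² + v_t²) = √((-22.19)² + 9.7225²) = √586.923 = 24.226 km/s.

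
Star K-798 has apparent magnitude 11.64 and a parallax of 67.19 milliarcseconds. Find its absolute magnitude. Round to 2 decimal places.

d = 1/p = 1/0.06719″ = 14.883 pc.
m − M = 5 log₁₀(14.883) − 5 = 5.8635 − 5 = 0.8635.
M = m − (m − M) = 11.64 − 0.8635 = 10.78.

M = 10.78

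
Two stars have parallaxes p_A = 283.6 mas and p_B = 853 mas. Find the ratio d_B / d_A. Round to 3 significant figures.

Since d = 1/p, d_B/d_A = p_A/p_B.
= 283.6 / 853 = 0.33247.

0.332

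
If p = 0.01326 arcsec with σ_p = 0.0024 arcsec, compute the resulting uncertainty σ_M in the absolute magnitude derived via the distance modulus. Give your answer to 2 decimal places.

σ_M = 0.39 mag

M = m − 5 log₁₀ d + 5 = m + 5 log₁₀ p + 5, so ∂M/∂p = 5/(p ln 10).
σ_M = (5/ln 10) · (σ_p/p) = 2.1715 × 0.0024/0.01326 = 2.1715 × 0.181 = 0.39304.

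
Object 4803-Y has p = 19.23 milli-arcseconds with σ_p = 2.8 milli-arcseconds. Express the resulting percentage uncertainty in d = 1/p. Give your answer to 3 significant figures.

14.6%

For d = 1/p, |σ_d/d| = |σ_p/p|.
σ_p/p = 2.8 / 19.23 = 0.14561 = 14.561%.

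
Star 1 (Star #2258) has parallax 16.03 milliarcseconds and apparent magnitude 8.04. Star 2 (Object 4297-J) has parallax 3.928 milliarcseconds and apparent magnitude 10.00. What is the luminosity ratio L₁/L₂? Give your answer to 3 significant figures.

L₁/L₂ = 0.365

d₁ = 1/p₁ = 1/0.01603″ = 62.383 pc; d₂ = 1/p₂ = 1/0.003928″ = 254.58 pc.
M₁ = m₁ − 5 log₁₀ d₁ + 5 = 8.04 − 8.9753 + 5 = 4.0647.
M₂ = 10.00 − 12.0291 + 5 = 2.9709.
L₁/L₂ = 10^(0.4(M₂ − M₁)) = 10^(0.4 × (-1.0938)) = 10^(-0.43752) = 0.36516.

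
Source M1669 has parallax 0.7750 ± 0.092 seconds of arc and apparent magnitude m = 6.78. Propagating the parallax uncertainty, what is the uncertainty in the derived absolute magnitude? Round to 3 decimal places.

σ_M = 0.258 mag

M = m − 5 log₁₀ d + 5 = m + 5 log₁₀ p + 5, so ∂M/∂p = 5/(p ln 10).
σ_M = (5/ln 10) · (σ_p/p) = 2.1715 × 0.092/0.7750 = 2.1715 × 0.11871 = 0.25778.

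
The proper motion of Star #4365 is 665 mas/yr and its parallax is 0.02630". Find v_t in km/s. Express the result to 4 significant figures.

d = 1/p = 1/0.02630″ = 38.023 pc.
μ = 665 mas/yr = 0.665 ″/yr.
v_t = 4.74 × μ × d = 4.74 × 0.665 × 38.023 = 119.85 km/s.

119.9 km/s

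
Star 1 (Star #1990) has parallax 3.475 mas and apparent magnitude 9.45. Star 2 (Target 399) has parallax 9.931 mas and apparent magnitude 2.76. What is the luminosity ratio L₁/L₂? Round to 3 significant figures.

L₁/L₂ = 0.0172

d₁ = 1/p₁ = 1/0.003475″ = 287.77 pc; d₂ = 1/p₂ = 1/0.009931″ = 100.69 pc.
M₁ = m₁ − 5 log₁₀ d₁ + 5 = 9.45 − 12.2952 + 5 = 2.1548.
M₂ = 2.76 − 10.0149 + 5 = -2.2549.
L₁/L₂ = 10^(0.4(M₂ − M₁)) = 10^(0.4 × (-4.4097)) = 10^(-1.76388) = 0.017223.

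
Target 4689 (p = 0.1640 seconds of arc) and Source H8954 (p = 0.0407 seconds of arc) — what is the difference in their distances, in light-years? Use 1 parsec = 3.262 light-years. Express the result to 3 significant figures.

d_A = 1/0.1640″ = 6.0976 pc; d_B = 1/0.04070″ = 24.57 pc.
|d_B − d_A| = |24.57 − 6.0976| = 18.472 pc = 18.472 × 3.262 ly = 60.256 ly.

60.3 ly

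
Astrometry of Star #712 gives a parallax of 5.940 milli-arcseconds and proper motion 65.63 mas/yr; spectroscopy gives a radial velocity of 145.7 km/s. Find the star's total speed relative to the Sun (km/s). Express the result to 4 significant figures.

d = 1/p = 1/0.005940″ = 168.35 pc.
μ = 65.63 mas/yr = 0.06563 ″/yr.
v_t = 4.740 μ d = 4.740 × 0.06563 × 168.35 = 52.371 km/s.
v = √(v_r² + v_t²) = √(145.7² + 52.371²) = √23971.2 = 154.83 km/s.

154.8 km/s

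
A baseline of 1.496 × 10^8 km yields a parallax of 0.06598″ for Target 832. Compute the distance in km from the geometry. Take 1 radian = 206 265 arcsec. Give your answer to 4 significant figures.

θ = 0.06598″ = 0.06598/206265 = 3.1988 × 10^-7 rad.
d = B/θ = (1.496 × 10^8) / (3.1988 × 10^-7) = 4.6768 × 10^14 km.

4.677 × 10^14 km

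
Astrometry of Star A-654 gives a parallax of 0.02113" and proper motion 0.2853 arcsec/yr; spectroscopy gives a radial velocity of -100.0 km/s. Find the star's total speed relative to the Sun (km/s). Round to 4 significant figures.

118.7 km/s

d = 1/p = 1/0.02113″ = 47.326 pc.
v_t = 4.740 μ d = 4.740 × 0.2853 × 47.326 = 64 km/s.
v = √(v_r² + v_t²) = √((-100.0)² + 64²) = √14096 = 118.73 km/s.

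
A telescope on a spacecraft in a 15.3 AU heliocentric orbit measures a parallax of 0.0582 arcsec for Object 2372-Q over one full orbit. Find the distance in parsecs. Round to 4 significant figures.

With baseline B (in AU) and parallax p (in arcsec), d = B/p parsecs.
d = 15.3 / 0.0582 = 262.89 pc.

262.9 pc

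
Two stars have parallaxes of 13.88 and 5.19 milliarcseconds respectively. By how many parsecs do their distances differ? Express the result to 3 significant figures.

d_A = 1/0.01388″ = 72.046 pc; d_B = 1/0.005190″ = 192.68 pc.
|d_B − d_A| = |192.68 − 72.046| = 120.63 pc.

121 pc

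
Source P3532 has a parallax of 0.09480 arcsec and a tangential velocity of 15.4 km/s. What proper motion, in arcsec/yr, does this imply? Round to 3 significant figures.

d = 1/p = 1/0.09480″ = 10.549 pc.
μ = v_t / (4.74 d) = 15.4 / (4.74 × 10.549) = 15.4 / 50.002 = 0.30799 ″/yr.

0.308 arcsec/yr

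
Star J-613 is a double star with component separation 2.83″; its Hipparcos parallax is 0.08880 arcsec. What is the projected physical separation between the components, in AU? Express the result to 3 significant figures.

d = 1/p = 1/0.08880″ = 11.261 pc.
At distance d (pc), an angle of θ arcsec spans θ·d AU: s = 2.83 × 11.261 = 31.869 AU.

31.9 AU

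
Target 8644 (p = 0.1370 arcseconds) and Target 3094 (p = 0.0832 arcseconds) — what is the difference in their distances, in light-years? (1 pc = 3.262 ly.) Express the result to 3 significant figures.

d_A = 1/0.1370″ = 7.2993 pc; d_B = 1/0.08320″ = 12.019 pc.
|d_B − d_A| = |12.019 − 7.2993| = 4.7197 pc = 4.7197 × 3.262 ly = 15.396 ly.

15.4 ly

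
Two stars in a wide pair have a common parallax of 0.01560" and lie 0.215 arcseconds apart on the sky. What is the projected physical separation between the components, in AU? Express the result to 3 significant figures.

13.8 AU

d = 1/p = 1/0.01560″ = 64.103 pc.
At distance d (pc), an angle of θ arcsec spans θ·d AU: s = 0.215 × 64.103 = 13.782 AU.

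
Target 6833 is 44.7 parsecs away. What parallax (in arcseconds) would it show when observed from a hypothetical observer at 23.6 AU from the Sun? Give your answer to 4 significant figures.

p (arcsec) = B (AU) / d (pc).
p = 23.6 / 44.7 = 0.52796 arcsec.

0.5280 arcsec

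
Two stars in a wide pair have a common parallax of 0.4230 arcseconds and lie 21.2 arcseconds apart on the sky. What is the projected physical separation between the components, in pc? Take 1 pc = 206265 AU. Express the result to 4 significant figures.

d = 1/p = 1/0.4230″ = 2.3641 pc.
At distance d (pc), an angle of θ arcsec spans θ·d AU: s = 21.2 × 2.3641 = 50.119 AU.
= 50.119 / 206265 = 0.00024298 pc.

0.0002430 pc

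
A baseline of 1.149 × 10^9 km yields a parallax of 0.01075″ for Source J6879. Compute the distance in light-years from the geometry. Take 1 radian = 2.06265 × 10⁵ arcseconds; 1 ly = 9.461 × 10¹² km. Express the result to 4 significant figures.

2330 ly

θ = 0.01075″ = 0.01075/206265 = 5.2117 × 10^-8 rad.
d = B/θ = (1.149 × 10^9) / (5.2117 × 10^-8) = 2.2047 × 10^16 km = (2.2047 × 10^16) / (9.461 × 10^12) ly = 2330.3 ly.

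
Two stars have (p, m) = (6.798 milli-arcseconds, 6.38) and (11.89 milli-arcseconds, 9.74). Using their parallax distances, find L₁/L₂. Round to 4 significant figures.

d₁ = 1/p₁ = 1/0.006798″ = 147.1 pc; d₂ = 1/p₂ = 1/0.01189″ = 84.104 pc.
M₁ = m₁ − 5 log₁₀ d₁ + 5 = 6.38 − 10.8381 + 5 = 0.5419.
M₂ = 9.74 − 9.6241 + 5 = 5.1159.
L₁/L₂ = 10^(0.4(M₂ − M₁)) = 10^(0.4 × 4.5740) = 10^1.82960 = 67.546.

L₁/L₂ = 67.55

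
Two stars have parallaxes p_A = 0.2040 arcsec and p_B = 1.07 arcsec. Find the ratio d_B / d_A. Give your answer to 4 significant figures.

0.1907

Since d = 1/p, d_B/d_A = p_A/p_B.
= 0.2040 / 1.07 = 0.19065.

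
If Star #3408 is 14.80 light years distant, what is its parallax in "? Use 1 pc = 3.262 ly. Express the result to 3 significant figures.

0.220 "

d = 14.80 ly ÷ 3.262 = 4.5371 pc.
p = 1/d = 1/4.5371 = 0.22041 arcsec.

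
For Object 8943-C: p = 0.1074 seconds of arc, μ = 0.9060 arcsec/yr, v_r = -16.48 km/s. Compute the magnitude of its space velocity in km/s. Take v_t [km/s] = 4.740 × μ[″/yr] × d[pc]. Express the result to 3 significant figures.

43.2 km/s

d = 1/p = 1/0.1074″ = 9.311 pc.
v_t = 4.740 μ d = 4.740 × 0.9060 × 9.311 = 39.986 km/s.
v = √(v_r² + v_t²) = √((-16.48)² + 39.986²) = √1870.47 = 43.249 km/s.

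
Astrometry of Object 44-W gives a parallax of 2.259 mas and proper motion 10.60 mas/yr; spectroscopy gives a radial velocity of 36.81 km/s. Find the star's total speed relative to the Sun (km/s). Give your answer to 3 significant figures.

d = 1/p = 1/0.002259″ = 442.67 pc.
μ = 10.60 mas/yr = 0.01060 ″/yr.
v_t = 4.740 μ d = 4.740 × 0.01060 × 442.67 = 22.242 km/s.
v = √(v_r² + v_t²) = √(36.81² + 22.242²) = √1849.68 = 43.008 km/s.

43.0 km/s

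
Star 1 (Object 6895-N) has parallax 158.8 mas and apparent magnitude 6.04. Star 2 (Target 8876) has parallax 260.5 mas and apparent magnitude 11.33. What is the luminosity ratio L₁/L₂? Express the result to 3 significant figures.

d₁ = 1/p₁ = 1/0.1588″ = 6.2972 pc; d₂ = 1/p₂ = 1/0.2605″ = 3.8388 pc.
M₁ = m₁ − 5 log₁₀ d₁ + 5 = 6.04 − 3.9957 + 5 = 7.0443.
M₂ = 11.33 − 2.9210 + 5 = 13.4090.
L₁/L₂ = 10^(0.4(M₂ − M₁)) = 10^(0.4 × 6.3647) = 10^2.54588 = 351.46.

L₁/L₂ = 351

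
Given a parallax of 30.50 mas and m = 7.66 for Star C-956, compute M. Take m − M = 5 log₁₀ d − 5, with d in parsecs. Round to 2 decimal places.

M = 5.08

d = 1/p = 1/0.03050″ = 32.787 pc.
m − M = 5 log₁₀(32.787) − 5 = 7.5785 − 5 = 2.5785.
M = m − (m − M) = 7.66 − 2.5785 = 5.08.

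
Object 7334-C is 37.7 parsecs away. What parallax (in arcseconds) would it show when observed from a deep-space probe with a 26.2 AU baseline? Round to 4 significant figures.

p (arcsec) = B (AU) / d (pc).
p = 26.2 / 37.7 = 0.69496 arcsec.

0.6950 arcsec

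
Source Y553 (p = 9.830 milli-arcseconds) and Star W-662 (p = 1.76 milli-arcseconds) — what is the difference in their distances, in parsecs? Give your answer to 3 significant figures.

d_A = 1/0.009830″ = 101.73 pc; d_B = 1/0.001760″ = 568.18 pc.
|d_B − d_A| = |568.18 − 101.73| = 466.45 pc.

466 pc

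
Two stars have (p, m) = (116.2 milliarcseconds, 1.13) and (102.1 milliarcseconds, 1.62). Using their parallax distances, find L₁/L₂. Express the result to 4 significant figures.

L₁/L₂ = 1.212

d₁ = 1/p₁ = 1/0.1162″ = 8.6059 pc; d₂ = 1/p₂ = 1/0.1021″ = 9.7943 pc.
M₁ = m₁ − 5 log₁₀ d₁ + 5 = 1.13 − 4.6740 + 5 = 1.4560.
M₂ = 1.62 − 4.9549 + 5 = 1.6651.
L₁/L₂ = 10^(0.4(M₂ − M₁)) = 10^(0.4 × 0.2091) = 10^0.08364 = 1.2124.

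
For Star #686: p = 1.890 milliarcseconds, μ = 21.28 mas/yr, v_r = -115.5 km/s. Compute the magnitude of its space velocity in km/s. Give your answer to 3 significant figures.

d = 1/p = 1/0.001890″ = 529.1 pc.
μ = 21.28 mas/yr = 0.02128 ″/yr.
v_t = 4.740 μ d = 4.740 × 0.02128 × 529.1 = 53.369 km/s.
v = √(v_r² + v_t²) = √((-115.5)² + 53.369²) = √16188.5 = 127.23 km/s.

127 km/s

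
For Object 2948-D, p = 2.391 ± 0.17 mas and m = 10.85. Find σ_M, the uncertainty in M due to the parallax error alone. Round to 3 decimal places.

M = m − 5 log₁₀ d + 5 = m + 5 log₁₀ p + 5, so ∂M/∂p = 5/(p ln 10).
σ_M = (5/ln 10) · (σ_p/p) = 2.1715 × 0.17/2.391 = 2.1715 × 0.0711 = 0.15439.

σ_M = 0.154 mag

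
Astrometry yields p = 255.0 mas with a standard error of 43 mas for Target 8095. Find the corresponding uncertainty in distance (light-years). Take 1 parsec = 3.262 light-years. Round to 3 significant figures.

2.16 ly

d = 1/p, so σ_d = σ_p / p².
σ_d = 0.0430 / (0.2550)² = 0.0430 / 0.065025 = 0.66128 pc = 0.66128 × 3.262 ly = 2.1571 ly.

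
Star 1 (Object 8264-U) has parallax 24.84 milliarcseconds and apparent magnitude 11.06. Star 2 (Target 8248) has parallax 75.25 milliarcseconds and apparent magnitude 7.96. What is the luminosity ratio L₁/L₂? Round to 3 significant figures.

L₁/L₂ = 0.528

d₁ = 1/p₁ = 1/0.02484″ = 40.258 pc; d₂ = 1/p₂ = 1/0.07525″ = 13.289 pc.
M₁ = m₁ − 5 log₁₀ d₁ + 5 = 11.06 − 8.0243 + 5 = 8.0357.
M₂ = 7.96 − 5.6175 + 5 = 7.3425.
L₁/L₂ = 10^(0.4(M₂ − M₁)) = 10^(0.4 × (-0.6932)) = 10^(-0.27728) = 0.5281.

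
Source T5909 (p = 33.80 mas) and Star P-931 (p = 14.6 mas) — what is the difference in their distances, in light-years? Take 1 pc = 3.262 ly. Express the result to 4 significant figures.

d_A = 1/0.03380″ = 29.586 pc; d_B = 1/0.01460″ = 68.493 pc.
|d_B − d_A| = |68.493 − 29.586| = 38.907 pc = 38.907 × 3.262 ly = 126.91 ly.

126.9 ly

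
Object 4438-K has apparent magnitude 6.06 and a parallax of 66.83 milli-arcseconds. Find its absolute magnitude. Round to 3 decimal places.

d = 1/p = 1/0.06683″ = 14.963 pc.
m − M = 5 log₁₀(14.963) − 5 = 5.8751 − 5 = 0.8751.
M = m − (m − M) = 6.06 − 0.8751 = 5.185.

M = 5.185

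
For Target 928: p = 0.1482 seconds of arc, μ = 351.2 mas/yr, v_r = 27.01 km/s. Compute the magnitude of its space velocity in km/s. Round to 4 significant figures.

29.25 km/s

d = 1/p = 1/0.1482″ = 6.7476 pc.
μ = 351.2 mas/yr = 0.3512 ″/yr.
v_t = 4.740 μ d = 4.740 × 0.3512 × 6.7476 = 11.233 km/s.
v = √(v_r² + v_t²) = √(27.01² + 11.233²) = √855.72 = 29.253 km/s.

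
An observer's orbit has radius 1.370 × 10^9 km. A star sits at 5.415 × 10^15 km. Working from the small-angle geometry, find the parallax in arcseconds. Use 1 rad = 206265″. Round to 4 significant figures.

θ ≈ B/d = (1.370 × 10^9) / (5.415 × 10^15) = 2.5300 × 10^-7 rad.
In arcseconds: 2.5300 × 10^-7 × 206265 = 0.052185″.

0.05219 arcsec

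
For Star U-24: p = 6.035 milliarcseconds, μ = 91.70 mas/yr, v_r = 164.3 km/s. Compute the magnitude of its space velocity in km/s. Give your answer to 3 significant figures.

d = 1/p = 1/0.006035″ = 165.7 pc.
μ = 91.70 mas/yr = 0.09170 ″/yr.
v_t = 4.740 μ d = 4.740 × 0.09170 × 165.7 = 72.023 km/s.
v = √(v_r² + v_t²) = √(164.3² + 72.023²) = √32181.8 = 179.39 km/s.

179 km/s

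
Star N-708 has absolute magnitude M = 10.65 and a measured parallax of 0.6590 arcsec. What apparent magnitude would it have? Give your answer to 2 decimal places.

d = 1/p = 1/0.6590″ = 1.5175 pc.
m − M = 5 log₁₀ d − 5 = 5 log₁₀(1.5175) − 5 = 0.9056 − 5 = -4.0944.
m = M + (m − M) = 10.65 + (-4.0944) = 6.56.

m = 6.56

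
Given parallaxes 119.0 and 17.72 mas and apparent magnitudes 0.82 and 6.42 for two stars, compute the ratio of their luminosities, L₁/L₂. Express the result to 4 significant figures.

d₁ = 1/p₁ = 1/0.1190″ = 8.4034 pc; d₂ = 1/p₂ = 1/0.01772″ = 56.433 pc.
M₁ = m₁ − 5 log₁₀ d₁ + 5 = 0.82 − 4.6223 + 5 = 1.1977.
M₂ = 6.42 − 8.7577 + 5 = 2.6623.
L₁/L₂ = 10^(0.4(M₂ − M₁)) = 10^(0.4 × 1.4646) = 10^0.58584 = 3.8534.

L₁/L₂ = 3.853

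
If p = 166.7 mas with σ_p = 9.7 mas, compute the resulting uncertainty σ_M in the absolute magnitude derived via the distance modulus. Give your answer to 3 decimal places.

σ_M = 0.126 mag

M = m − 5 log₁₀ d + 5 = m + 5 log₁₀ p + 5, so ∂M/∂p = 5/(p ln 10).
σ_M = (5/ln 10) · (σ_p/p) = 2.1715 × 9.7/166.7 = 2.1715 × 0.058188 = 0.12636.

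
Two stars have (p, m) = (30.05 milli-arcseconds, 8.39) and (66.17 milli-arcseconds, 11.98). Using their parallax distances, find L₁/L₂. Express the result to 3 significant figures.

L₁/L₂ = 132

d₁ = 1/p₁ = 1/0.03005″ = 33.278 pc; d₂ = 1/p₂ = 1/0.06617″ = 15.113 pc.
M₁ = m₁ − 5 log₁₀ d₁ + 5 = 8.39 − 7.6108 + 5 = 5.7792.
M₂ = 11.98 − 5.8968 + 5 = 11.0832.
L₁/L₂ = 10^(0.4(M₂ − M₁)) = 10^(0.4 × 5.3040) = 10^2.12160 = 132.31.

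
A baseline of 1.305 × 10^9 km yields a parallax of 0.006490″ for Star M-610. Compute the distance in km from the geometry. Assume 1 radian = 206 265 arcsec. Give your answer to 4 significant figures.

θ = 0.006490″ = 0.006490/206265 = 3.1464 × 10^-8 rad.
d = B/θ = (1.305 × 10^9) / (3.1464 × 10^-8) = 4.1476 × 10^16 km.

4.148 × 10^16 km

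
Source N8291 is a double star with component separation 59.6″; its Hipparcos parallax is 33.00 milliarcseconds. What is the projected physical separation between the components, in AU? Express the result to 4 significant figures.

1806 AU

d = 1/p = 1/0.03300″ = 30.303 pc.
At distance d (pc), an angle of θ arcsec spans θ·d AU: s = 59.6 × 30.303 = 1806.1 AU.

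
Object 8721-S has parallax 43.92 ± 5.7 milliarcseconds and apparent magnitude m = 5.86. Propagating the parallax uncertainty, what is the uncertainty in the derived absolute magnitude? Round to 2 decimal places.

M = m − 5 log₁₀ d + 5 = m + 5 log₁₀ p + 5, so ∂M/∂p = 5/(p ln 10).
σ_M = (5/ln 10) · (σ_p/p) = 2.1715 × 5.7/43.92 = 2.1715 × 0.12978 = 0.28182.

σ_M = 0.28 mag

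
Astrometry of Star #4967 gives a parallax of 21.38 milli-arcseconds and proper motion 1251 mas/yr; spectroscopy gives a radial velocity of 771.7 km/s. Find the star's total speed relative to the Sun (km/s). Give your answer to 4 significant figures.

d = 1/p = 1/0.02138″ = 46.773 pc.
μ = 1251 mas/yr = 1.251 ″/yr.
v_t = 4.740 μ d = 4.740 × 1.251 × 46.773 = 277.35 km/s.
v = √(v_r² + v_t²) = √(771.7² + 277.35²) = √672444 = 820.03 km/s.

820.0 km/s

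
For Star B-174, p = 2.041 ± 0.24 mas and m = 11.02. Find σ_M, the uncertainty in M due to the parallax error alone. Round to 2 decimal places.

M = m − 5 log₁₀ d + 5 = m + 5 log₁₀ p + 5, so ∂M/∂p = 5/(p ln 10).
σ_M = (5/ln 10) · (σ_p/p) = 2.1715 × 0.24/2.041 = 2.1715 × 0.11759 = 0.25535.

σ_M = 0.26 mag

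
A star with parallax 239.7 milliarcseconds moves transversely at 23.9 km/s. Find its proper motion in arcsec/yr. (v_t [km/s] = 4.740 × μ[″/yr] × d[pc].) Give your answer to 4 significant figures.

d = 1/p = 1/0.2397″ = 4.1719 pc.
μ = v_t / (4.74 d) = 23.9 / (4.74 × 4.1719) = 23.9 / 19.775 = 1.2086 ″/yr.

1.209 arcsec/yr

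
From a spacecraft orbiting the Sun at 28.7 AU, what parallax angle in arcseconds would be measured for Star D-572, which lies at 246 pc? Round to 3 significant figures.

0.117 arcsec

p (arcsec) = B (AU) / d (pc).
p = 28.7 / 246 = 0.11667 arcsec.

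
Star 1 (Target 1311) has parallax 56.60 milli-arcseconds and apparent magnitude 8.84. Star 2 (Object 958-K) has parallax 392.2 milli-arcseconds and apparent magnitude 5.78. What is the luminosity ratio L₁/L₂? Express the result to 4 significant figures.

d₁ = 1/p₁ = 1/0.05660″ = 17.668 pc; d₂ = 1/p₂ = 1/0.3922″ = 2.5497 pc.
M₁ = m₁ − 5 log₁₀ d₁ + 5 = 8.84 − 6.2359 + 5 = 7.6041.
M₂ = 5.78 − 2.0324 + 5 = 8.7476.
L₁/L₂ = 10^(0.4(M₂ − M₁)) = 10^(0.4 × 1.1435) = 10^0.45740 = 2.8668.

L₁/L₂ = 2.867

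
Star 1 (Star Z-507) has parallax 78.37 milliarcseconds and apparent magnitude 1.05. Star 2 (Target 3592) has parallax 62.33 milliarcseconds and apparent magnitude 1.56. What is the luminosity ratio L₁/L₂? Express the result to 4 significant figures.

L₁/L₂ = 1.012

d₁ = 1/p₁ = 1/0.07837″ = 12.76 pc; d₂ = 1/p₂ = 1/0.06233″ = 16.044 pc.
M₁ = m₁ − 5 log₁₀ d₁ + 5 = 1.05 − 5.5293 + 5 = 0.5207.
M₂ = 1.56 − 6.0266 + 5 = 0.5334.
L₁/L₂ = 10^(0.4(M₂ − M₁)) = 10^(0.4 × 0.0127) = 10^0.00508 = 1.0118.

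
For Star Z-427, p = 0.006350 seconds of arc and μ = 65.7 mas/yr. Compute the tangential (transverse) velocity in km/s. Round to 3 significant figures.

49.0 km/s

d = 1/p = 1/0.006350″ = 157.48 pc.
μ = 65.7 mas/yr = 0.0657 ″/yr.
v_t = 4.74 × μ × d = 4.74 × 0.0657 × 157.48 = 49.042 km/s.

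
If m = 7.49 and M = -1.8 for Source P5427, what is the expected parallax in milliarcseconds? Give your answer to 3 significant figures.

m − M = 7.49 − (-1.8) = 9.29.
d = 10^((m−M)/5 + 1) = 10^2.858 = 721.11 pc.
p = 1/d = 1/721.11 = 0.0013868 arcsec = 1.3868 mas.

1.39 mas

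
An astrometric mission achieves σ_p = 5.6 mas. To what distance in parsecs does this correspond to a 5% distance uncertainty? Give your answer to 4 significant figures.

8.929 pc

σ_d/d = σ_p/p, so the condition is σ_p/p ≤ 0.05, i.e. p ≥ σ_p/0.05.
p_min = 5.6/0.05 = 112 mas = 0.112 arcsec.
d_max = 1/p_min = 1/0.112 = 8.9286 pc.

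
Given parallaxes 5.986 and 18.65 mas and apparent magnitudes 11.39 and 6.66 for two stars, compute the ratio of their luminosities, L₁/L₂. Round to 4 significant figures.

L₁/L₂ = 0.1245

d₁ = 1/p₁ = 1/0.005986″ = 167.06 pc; d₂ = 1/p₂ = 1/0.01865″ = 53.619 pc.
M₁ = m₁ − 5 log₁₀ d₁ + 5 = 11.39 − 11.1144 + 5 = 5.2756.
M₂ = 6.66 − 8.6466 + 5 = 3.0134.
L₁/L₂ = 10^(0.4(M₂ − M₁)) = 10^(0.4 × (-2.2622)) = 10^(-0.90488) = 0.12449.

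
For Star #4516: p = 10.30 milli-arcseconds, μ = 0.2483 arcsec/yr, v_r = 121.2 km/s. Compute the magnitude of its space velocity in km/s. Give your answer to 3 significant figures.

167 km/s

d = 1/p = 1/0.01030″ = 97.087 pc.
v_t = 4.740 μ d = 4.740 × 0.2483 × 97.087 = 114.27 km/s.
v = √(v_r² + v_t²) = √(121.2² + 114.27²) = √27747.1 = 166.57 km/s.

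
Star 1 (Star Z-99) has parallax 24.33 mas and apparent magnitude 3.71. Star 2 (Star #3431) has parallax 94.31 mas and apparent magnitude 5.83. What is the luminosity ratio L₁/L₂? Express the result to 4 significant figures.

L₁/L₂ = 105.9

d₁ = 1/p₁ = 1/0.02433″ = 41.102 pc; d₂ = 1/p₂ = 1/0.09431″ = 10.603 pc.
M₁ = m₁ − 5 log₁₀ d₁ + 5 = 3.71 − 8.0693 + 5 = 0.6407.
M₂ = 5.83 − 5.1271 + 5 = 5.7029.
L₁/L₂ = 10^(0.4(M₂ − M₁)) = 10^(0.4 × 5.0622) = 10^2.02488 = 105.9.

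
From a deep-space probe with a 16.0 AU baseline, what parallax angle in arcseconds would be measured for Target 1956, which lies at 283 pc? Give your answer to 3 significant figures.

0.0565 arcsec

p (arcsec) = B (AU) / d (pc).
p = 16.0 / 283 = 0.056537 arcsec.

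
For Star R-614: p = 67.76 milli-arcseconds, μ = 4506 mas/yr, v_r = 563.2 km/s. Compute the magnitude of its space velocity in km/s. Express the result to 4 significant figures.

645.4 km/s

d = 1/p = 1/0.06776″ = 14.758 pc.
μ = 4506 mas/yr = 4.506 ″/yr.
v_t = 4.740 μ d = 4.740 × 4.506 × 14.758 = 315.21 km/s.
v = √(v_r² + v_t²) = √(563.2² + 315.21²) = √416552 = 645.41 km/s.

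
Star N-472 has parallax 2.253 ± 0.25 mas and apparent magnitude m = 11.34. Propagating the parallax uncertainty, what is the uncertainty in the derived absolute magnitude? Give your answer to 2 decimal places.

σ_M = 0.24 mag

M = m − 5 log₁₀ d + 5 = m + 5 log₁₀ p + 5, so ∂M/∂p = 5/(p ln 10).
σ_M = (5/ln 10) · (σ_p/p) = 2.1715 × 0.25/2.253 = 2.1715 × 0.11096 = 0.24095.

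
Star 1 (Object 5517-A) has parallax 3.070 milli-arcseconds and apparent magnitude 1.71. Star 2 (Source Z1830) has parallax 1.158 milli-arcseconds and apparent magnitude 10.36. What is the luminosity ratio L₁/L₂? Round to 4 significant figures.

L₁/L₂ = 410.3

d₁ = 1/p₁ = 1/0.003070″ = 325.73 pc; d₂ = 1/p₂ = 1/0.001158″ = 863.56 pc.
M₁ = m₁ − 5 log₁₀ d₁ + 5 = 1.71 − 12.5643 + 5 = -5.8543.
M₂ = 10.36 − 14.6815 + 5 = 0.6785.
L₁/L₂ = 10^(0.4(M₂ − M₁)) = 10^(0.4 × 6.5328) = 10^2.61312 = 410.32.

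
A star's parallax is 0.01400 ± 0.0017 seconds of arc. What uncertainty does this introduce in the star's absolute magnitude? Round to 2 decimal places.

σ_M = 0.26 mag

M = m − 5 log₁₀ d + 5 = m + 5 log₁₀ p + 5, so ∂M/∂p = 5/(p ln 10).
σ_M = (5/ln 10) · (σ_p/p) = 2.1715 × 0.0017/0.01400 = 2.1715 × 0.12143 = 0.26369.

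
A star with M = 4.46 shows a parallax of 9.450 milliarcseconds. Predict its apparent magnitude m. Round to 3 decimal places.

d = 1/p = 1/0.009450″ = 105.82 pc.
m − M = 5 log₁₀ d − 5 = 5 log₁₀(105.82) − 5 = 10.1228 − 5 = 5.1228.
m = M + (m − M) = 4.46 + 5.1228 = 9.583.

m = 9.583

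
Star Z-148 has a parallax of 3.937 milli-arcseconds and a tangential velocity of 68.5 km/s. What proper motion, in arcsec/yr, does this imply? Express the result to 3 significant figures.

d = 1/p = 1/0.003937″ = 254 pc.
μ = v_t / (4.74 d) = 68.5 / (4.74 × 254) = 68.5 / 1204 = 0.056894 ″/yr.

0.0569 arcsec/yr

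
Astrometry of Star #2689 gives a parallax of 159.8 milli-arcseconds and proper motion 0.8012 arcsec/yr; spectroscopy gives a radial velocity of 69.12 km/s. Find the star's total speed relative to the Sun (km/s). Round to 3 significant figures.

73.1 km/s

d = 1/p = 1/0.1598″ = 6.2578 pc.
v_t = 4.740 μ d = 4.740 × 0.8012 × 6.2578 = 23.765 km/s.
v = √(v_r² + v_t²) = √(69.12² + 23.765²) = √5342.35 = 73.091 km/s.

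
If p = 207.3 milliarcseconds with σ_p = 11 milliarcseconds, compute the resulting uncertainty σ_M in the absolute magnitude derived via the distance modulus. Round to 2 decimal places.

M = m − 5 log₁₀ d + 5 = m + 5 log₁₀ p + 5, so ∂M/∂p = 5/(p ln 10).
σ_M = (5/ln 10) · (σ_p/p) = 2.1715 × 11/207.3 = 2.1715 × 0.053063 = 0.11523.

σ_M = 0.12 mag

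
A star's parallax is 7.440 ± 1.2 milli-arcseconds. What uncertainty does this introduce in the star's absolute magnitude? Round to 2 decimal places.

M = m − 5 log₁₀ d + 5 = m + 5 log₁₀ p + 5, so ∂M/∂p = 5/(p ln 10).
σ_M = (5/ln 10) · (σ_p/p) = 2.1715 × 1.2/7.440 = 2.1715 × 0.16129 = 0.35024.

σ_M = 0.35 mag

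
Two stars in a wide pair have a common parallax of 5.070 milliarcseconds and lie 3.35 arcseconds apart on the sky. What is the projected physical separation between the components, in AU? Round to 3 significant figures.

661 AU

d = 1/p = 1/0.005070″ = 197.24 pc.
At distance d (pc), an angle of θ arcsec spans θ·d AU: s = 3.35 × 197.24 = 660.75 AU.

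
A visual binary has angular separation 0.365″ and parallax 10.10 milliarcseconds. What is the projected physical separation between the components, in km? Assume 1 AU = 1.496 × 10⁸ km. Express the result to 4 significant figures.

d = 1/p = 1/0.01010″ = 99.01 pc.
At distance d (pc), an angle of θ arcsec spans θ·d AU: s = 0.365 × 99.01 = 36.139 AU.
= 36.139 × 1.496 × 10⁸ km = 5.4064 × 10^9 km.

5.406 × 10^9 km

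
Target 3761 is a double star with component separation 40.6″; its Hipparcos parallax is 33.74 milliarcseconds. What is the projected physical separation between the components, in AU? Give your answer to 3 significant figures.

d = 1/p = 1/0.03374″ = 29.638 pc.
At distance d (pc), an angle of θ arcsec spans θ·d AU: s = 40.6 × 29.638 = 1203.3 AU.

1200 AU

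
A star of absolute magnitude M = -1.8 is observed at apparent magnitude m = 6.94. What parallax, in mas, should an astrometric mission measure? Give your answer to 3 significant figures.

1.79 mas

m − M = 6.94 − (-1.8) = 8.74.
d = 10^((m−M)/5 + 1) = 10^2.748 = 559.76 pc.
p = 1/d = 1/559.76 = 0.0017865 arcsec = 1.7865 mas.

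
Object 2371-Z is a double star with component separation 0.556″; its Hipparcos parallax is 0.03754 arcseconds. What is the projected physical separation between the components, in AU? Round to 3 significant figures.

d = 1/p = 1/0.03754″ = 26.638 pc.
At distance d (pc), an angle of θ arcsec spans θ·d AU: s = 0.556 × 26.638 = 14.811 AU.

14.8 AU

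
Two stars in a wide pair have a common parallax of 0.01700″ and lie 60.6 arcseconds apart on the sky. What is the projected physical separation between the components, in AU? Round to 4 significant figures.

d = 1/p = 1/0.01700″ = 58.824 pc.
At distance d (pc), an angle of θ arcsec spans θ·d AU: s = 60.6 × 58.824 = 3564.7 AU.

3565 AU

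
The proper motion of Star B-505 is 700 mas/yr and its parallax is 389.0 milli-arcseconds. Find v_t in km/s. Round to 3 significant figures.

d = 1/p = 1/0.3890″ = 2.5707 pc.
μ = 700 mas/yr = 0.700 ″/yr.
v_t = 4.74 × μ × d = 4.74 × 0.700 × 2.5707 = 8.5296 km/s.

8.53 km/s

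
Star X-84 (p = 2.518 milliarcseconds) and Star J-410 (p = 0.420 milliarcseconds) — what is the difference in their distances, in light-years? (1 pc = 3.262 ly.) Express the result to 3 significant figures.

d_A = 1/0.002518″ = 397.14 pc; d_B = 1/0.0004200″ = 2381 pc.
|d_B − d_A| = |2381 − 397.14| = 1983.9 pc = 1983.9 × 3.262 ly = 6471.5 ly.

6470 ly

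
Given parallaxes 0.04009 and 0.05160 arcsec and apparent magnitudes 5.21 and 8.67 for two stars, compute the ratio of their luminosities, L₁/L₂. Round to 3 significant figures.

L₁/L₂ = 40.1

d₁ = 1/p₁ = 1/0.04009″ = 24.944 pc; d₂ = 1/p₂ = 1/0.05160″ = 19.38 pc.
M₁ = m₁ − 5 log₁₀ d₁ + 5 = 5.21 − 6.9848 + 5 = 3.2252.
M₂ = 8.67 − 6.4368 + 5 = 7.2332.
L₁/L₂ = 10^(0.4(M₂ − M₁)) = 10^(0.4 × 4.0080) = 10^1.60320 = 40.105.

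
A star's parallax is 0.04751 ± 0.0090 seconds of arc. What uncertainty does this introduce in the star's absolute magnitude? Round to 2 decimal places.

σ_M = 0.41 mag

M = m − 5 log₁₀ d + 5 = m + 5 log₁₀ p + 5, so ∂M/∂p = 5/(p ln 10).
σ_M = (5/ln 10) · (σ_p/p) = 2.1715 × 0.0090/0.04751 = 2.1715 × 0.18943 = 0.41135.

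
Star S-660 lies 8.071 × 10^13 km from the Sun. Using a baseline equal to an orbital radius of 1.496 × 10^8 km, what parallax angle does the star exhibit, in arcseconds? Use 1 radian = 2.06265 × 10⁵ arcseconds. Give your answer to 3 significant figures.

0.382 arcsec

θ ≈ B/d = (1.496 × 10^8) / (8.071 × 10^13) = 1.8535 × 10^-6 rad.
In arcseconds: 1.8535 × 10^-6 × 206265 = 0.38231″.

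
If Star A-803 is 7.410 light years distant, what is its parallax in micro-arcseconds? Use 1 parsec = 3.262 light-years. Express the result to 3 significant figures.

440000 μas

d = 7.410 ly ÷ 3.262 = 2.2716 pc.
p = 1/d = 1/2.2716 = 0.44022 arcsec.
= 0.44022 × 10⁶ = 4.4022 × 10^5 μas.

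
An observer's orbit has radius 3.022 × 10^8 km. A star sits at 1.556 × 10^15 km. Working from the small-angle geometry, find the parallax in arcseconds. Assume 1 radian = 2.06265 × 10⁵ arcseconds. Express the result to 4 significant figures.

θ ≈ B/d = (3.022 × 10^8) / (1.556 × 10^15) = 1.9422 × 10^-7 rad.
In arcseconds: 1.9422 × 10^-7 × 206265 = 0.040061″.

0.04006 arcsec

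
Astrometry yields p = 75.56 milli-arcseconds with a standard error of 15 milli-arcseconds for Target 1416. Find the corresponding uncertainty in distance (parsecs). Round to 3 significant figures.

d = 1/p, so σ_d = σ_p / p².
σ_d = 0.0150 / (0.07556)² = 0.0150 / 0.0057093 = 2.6273 pc.

2.63 pc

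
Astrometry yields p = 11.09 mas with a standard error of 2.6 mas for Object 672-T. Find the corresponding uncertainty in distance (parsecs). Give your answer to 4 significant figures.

d = 1/p, so σ_d = σ_p / p².
σ_d = 0.00260 / (0.01109)² = 0.00260 / 0.00012299 = 21.14 pc.

21.14 pc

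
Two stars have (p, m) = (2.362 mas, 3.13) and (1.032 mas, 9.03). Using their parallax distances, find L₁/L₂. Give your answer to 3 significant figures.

L₁/L₂ = 43.7

d₁ = 1/p₁ = 1/0.002362″ = 423.37 pc; d₂ = 1/p₂ = 1/0.001032″ = 968.99 pc.
M₁ = m₁ − 5 log₁₀ d₁ + 5 = 3.13 − 13.1336 + 5 = -5.0036.
M₂ = 9.03 − 14.9316 + 5 = -0.9016.
L₁/L₂ = 10^(0.4(M₂ − M₁)) = 10^(0.4 × 4.1020) = 10^1.64080 = 43.732.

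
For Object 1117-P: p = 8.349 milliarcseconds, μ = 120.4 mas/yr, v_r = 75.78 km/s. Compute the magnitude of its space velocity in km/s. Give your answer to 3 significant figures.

102 km/s

d = 1/p = 1/0.008349″ = 119.77 pc.
μ = 120.4 mas/yr = 0.1204 ″/yr.
v_t = 4.740 μ d = 4.740 × 0.1204 × 119.77 = 68.352 km/s.
v = √(v_r² + v_t²) = √(75.78² + 68.352²) = √10414.6 = 102.05 km/s.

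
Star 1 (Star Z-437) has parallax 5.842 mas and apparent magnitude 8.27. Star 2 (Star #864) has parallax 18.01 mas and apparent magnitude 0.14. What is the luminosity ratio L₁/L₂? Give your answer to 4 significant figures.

L₁/L₂ = 0.005320

d₁ = 1/p₁ = 1/0.005842″ = 171.17 pc; d₂ = 1/p₂ = 1/0.01801″ = 55.525 pc.
M₁ = m₁ − 5 log₁₀ d₁ + 5 = 8.27 − 11.1671 + 5 = 2.1029.
M₂ = 0.14 − 8.7224 + 5 = -3.5824.
L₁/L₂ = 10^(0.4(M₂ − M₁)) = 10^(0.4 × (-5.6853)) = 10^(-2.27412) = 0.0053196.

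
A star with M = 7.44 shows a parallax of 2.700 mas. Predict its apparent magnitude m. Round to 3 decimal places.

d = 1/p = 1/0.002700″ = 370.37 pc.
m − M = 5 log₁₀ d − 5 = 5 log₁₀(370.37) − 5 = 12.8432 − 5 = 7.8432.
m = M + (m − M) = 7.44 + 7.8432 = 15.283.

m = 15.283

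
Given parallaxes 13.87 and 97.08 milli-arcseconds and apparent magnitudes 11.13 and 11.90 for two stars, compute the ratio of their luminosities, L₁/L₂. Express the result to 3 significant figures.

d₁ = 1/p₁ = 1/0.01387″ = 72.098 pc; d₂ = 1/p₂ = 1/0.09708″ = 10.301 pc.
M₁ = m₁ − 5 log₁₀ d₁ + 5 = 11.13 − 9.2896 + 5 = 6.8404.
M₂ = 11.90 − 5.0644 + 5 = 11.8356.
L₁/L₂ = 10^(0.4(M₂ − M₁)) = 10^(0.4 × 4.9952) = 10^1.99808 = 99.559.

L₁/L₂ = 99.6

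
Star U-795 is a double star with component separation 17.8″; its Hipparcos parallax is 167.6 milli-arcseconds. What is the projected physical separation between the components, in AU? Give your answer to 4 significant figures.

106.2 AU

d = 1/p = 1/0.1676″ = 5.9666 pc.
At distance d (pc), an angle of θ arcsec spans θ·d AU: s = 17.8 × 5.9666 = 106.21 AU.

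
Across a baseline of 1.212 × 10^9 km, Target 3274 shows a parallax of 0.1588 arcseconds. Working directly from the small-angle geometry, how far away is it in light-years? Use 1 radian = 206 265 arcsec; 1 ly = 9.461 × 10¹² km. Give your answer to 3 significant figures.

θ = 0.1588″ = 0.1588/206265 = 7.6988 × 10^-7 rad.
d = B/θ = (1.212 × 10^9) / (7.6988 × 10^-7) = 1.5743 × 10^15 km = (1.5743 × 10^15) / (9.461 × 10^12) ly = 166.4 ly.

166 ly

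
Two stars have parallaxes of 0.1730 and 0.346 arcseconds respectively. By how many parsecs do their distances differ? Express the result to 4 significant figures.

d_A = 1/0.1730″ = 5.7803 pc; d_B = 1/0.3460″ = 2.8902 pc.
|d_B − d_A| = |2.8902 − 5.7803| = 2.8901 pc.

2.890 pc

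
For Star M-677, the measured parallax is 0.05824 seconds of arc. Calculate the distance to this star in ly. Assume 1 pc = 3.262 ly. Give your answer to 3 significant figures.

56.0 ly

d = 1/p = 1/0.05824 = 17.17 pc.
In light-years: 17.17 × 3.262 = 56.009 ly.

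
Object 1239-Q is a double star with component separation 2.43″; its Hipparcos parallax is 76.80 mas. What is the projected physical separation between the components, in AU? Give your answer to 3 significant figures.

d = 1/p = 1/0.07680″ = 13.021 pc.
At distance d (pc), an angle of θ arcsec spans θ·d AU: s = 2.43 × 13.021 = 31.641 AU.

31.6 AU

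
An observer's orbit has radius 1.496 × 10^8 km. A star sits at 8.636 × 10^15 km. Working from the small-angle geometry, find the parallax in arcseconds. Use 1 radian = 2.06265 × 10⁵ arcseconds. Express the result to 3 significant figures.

0.00357 arcsec

θ ≈ B/d = (1.496 × 10^8) / (8.636 × 10^15) = 1.7323 × 10^-8 rad.
In arcseconds: 1.7323 × 10^-8 × 206265 = 0.0035731″.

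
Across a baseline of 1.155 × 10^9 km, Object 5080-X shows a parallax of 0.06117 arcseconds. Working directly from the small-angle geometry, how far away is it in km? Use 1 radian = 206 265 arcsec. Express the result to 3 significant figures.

θ = 0.06117″ = 0.06117/206265 = 2.9656 × 10^-7 rad.
d = B/θ = (1.155 × 10^9) / (2.9656 × 10^-7) = 3.8947 × 10^15 km.

3.89 × 10^15 km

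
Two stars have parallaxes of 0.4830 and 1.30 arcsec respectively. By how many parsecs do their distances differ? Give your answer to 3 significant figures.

d_A = 1/0.4830″ = 2.0704 pc; d_B = 1/1.300″ = 0.76923 pc.
|d_B − d_A| = |0.76923 − 2.0704| = 1.3012 pc.

1.30 pc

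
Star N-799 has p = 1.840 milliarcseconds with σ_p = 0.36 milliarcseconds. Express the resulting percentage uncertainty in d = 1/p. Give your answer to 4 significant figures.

19.57%

For d = 1/p, |σ_d/d| = |σ_p/p|.
σ_p/p = 0.36 / 1.840 = 0.19565 = 19.565%.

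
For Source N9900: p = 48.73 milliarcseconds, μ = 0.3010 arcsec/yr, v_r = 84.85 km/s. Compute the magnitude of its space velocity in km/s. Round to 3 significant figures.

d = 1/p = 1/0.04873″ = 20.521 pc.
v_t = 4.740 μ d = 4.740 × 0.3010 × 20.521 = 29.278 km/s.
v = √(v_r² + v_t²) = √(84.85² + 29.278²) = √8056.72 = 89.759 km/s.

89.8 km/s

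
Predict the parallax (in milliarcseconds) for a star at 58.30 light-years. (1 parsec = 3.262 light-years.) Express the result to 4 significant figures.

d = 58.30 ly ÷ 3.262 = 17.872 pc.
p = 1/d = 1/17.872 = 0.055953 arcsec.
= 0.055953 × 1000 = 55.953 mas.

55.95 mas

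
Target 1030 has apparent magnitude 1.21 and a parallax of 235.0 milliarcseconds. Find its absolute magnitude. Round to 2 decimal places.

M = 3.07

d = 1/p = 1/0.2350″ = 4.2553 pc.
m − M = 5 log₁₀(4.2553) − 5 = 3.1447 − 5 = -1.8553.
M = m − (m − M) = 1.21 − (-1.8553) = 3.07.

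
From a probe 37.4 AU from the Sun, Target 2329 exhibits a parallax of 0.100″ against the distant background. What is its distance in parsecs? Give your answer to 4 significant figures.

With baseline B (in AU) and parallax p (in arcsec), d = B/p parsecs.
d = 37.4 / 0.100 = 374 pc.

374.0 pc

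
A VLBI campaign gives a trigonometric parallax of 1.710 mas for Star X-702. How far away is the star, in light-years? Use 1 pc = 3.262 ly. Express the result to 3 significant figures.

1910 light years

p = 1.710 mas = 0.001710 arcsec.
d = 1/p = 1/0.001710 = 584.8 pc.
In light-years: 584.8 × 3.262 = 1907.6 ly.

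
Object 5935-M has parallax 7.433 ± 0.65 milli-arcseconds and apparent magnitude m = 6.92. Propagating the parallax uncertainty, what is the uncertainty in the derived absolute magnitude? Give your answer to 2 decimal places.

M = m − 5 log₁₀ d + 5 = m + 5 log₁₀ p + 5, so ∂M/∂p = 5/(p ln 10).
σ_M = (5/ln 10) · (σ_p/p) = 2.1715 × 0.65/7.433 = 2.1715 × 0.087448 = 0.18989.

σ_M = 0.19 mag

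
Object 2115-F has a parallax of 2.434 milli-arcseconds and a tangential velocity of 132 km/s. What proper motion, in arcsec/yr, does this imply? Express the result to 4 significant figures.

d = 1/p = 1/0.002434″ = 410.85 pc.
μ = v_t / (4.74 d) = 132 / (4.74 × 410.85) = 132 / 1947.4 = 0.067783 ″/yr.

0.06778 arcsec/yr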